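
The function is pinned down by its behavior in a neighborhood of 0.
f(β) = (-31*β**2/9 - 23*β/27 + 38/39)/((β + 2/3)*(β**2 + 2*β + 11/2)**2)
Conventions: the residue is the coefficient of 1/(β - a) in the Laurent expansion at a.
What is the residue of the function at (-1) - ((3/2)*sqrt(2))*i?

The residue is (-24/89557) + ((1969274/21762351)*sqrt(2))*i.

The factor β**2 + 2*β + 11/2 splits as (β - a)(β - a') with a = (-1) - ((3/2)*sqrt(2))*i, a' = (-1) + ((3/2)*sqrt(2))*i. At the order-2 pole a set g(β) = (β - a)^2*f(β) = [(-31*β**2/9 - 23*β/27 + 38/39)/(β + 2/3)] / (β - a')^2.
Order-2 pole: residue = g'(a); g'((-1) - ((3/2)*sqrt(2))*i) = (-24/89557) + ((1969274/21762351)*sqrt(2))*i, so the residue is (-24/89557) + ((1969274/21762351)*sqrt(2))*i.


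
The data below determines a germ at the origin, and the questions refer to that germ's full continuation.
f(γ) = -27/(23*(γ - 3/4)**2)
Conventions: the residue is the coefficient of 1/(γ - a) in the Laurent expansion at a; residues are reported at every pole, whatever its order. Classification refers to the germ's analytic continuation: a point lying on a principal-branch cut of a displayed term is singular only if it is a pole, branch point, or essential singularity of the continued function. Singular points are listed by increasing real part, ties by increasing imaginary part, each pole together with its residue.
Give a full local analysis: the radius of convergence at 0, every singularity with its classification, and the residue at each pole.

Denominator factor (γ - 3/4)^2: pole of order 2 at 3/4, modulus 3/4.
The radius of convergence is the smallest modulus among the singular points: 3/4.
At the order-2 pole 3/4 set g(γ) = (γ - (3/4))^2*f(γ) = -27/23.
Order-2 pole: residue = g'(a); g'(3/4) = 0, so the residue is 0.

Radius of convergence at 0: 3/4.
At 3/4: a pole of order 2; residue 0.


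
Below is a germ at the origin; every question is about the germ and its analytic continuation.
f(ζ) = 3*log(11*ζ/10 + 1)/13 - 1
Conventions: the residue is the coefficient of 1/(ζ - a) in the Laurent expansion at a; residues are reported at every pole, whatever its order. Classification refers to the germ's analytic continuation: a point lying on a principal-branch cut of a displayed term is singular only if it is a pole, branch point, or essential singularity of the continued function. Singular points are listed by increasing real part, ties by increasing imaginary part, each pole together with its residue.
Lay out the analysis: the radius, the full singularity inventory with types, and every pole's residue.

Branch term (3/13)*log(1 - ζ/(-10/11)): its argument vanishes at ζ = -10/11, a logarithmic branch point, modulus 10/11.
The radius of convergence is the smallest modulus among the singular points: 10/11.

Radius of convergence at 0: 10/11.
At -10/11: a logarithmic branch point.


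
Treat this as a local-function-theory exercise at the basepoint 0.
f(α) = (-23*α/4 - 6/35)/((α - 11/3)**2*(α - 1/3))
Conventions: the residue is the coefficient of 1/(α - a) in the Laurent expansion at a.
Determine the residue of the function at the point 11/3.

At the order-2 pole 11/3 set g(α) = (α - (11/3))^2*f(α) = (-23*α/4 - 6/35)/(α - 1/3).
Order-2 pole: residue = g'(a); g'(11/3) = 2631/14000, so the residue is 2631/14000.

The residue is 2631/14000.


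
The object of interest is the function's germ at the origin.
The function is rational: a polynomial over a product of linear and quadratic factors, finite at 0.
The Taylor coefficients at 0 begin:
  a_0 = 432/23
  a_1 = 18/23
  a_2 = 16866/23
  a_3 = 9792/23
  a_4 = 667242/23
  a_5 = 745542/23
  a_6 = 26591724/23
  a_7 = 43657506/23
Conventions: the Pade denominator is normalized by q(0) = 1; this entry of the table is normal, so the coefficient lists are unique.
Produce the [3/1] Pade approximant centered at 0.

The Pade approximant has numerator coefficients [432/23, -1000251/782, 4253931/6256, -309939453/6256]; denominator coefficients [1, -37069/544].

Taylor coefficients needed (read off): a_0 = 432/23, a_1 = 18/23, a_2 = 16866/23, a_3 = 9792/23, a_4 = 667242/23.
Write the denominator as Q(d) = 1 + q1*d. Requiring Q*f - P = O(d^5) with deg P <= 3 kills the coefficients of d^4..d^4 in Q*f:
  d^4: a_4 + q1*a_3 = 0, i.e. 667242/23 + (9792/23)*q1 = 0.
Solving this linear system: q1 = -37069/544.
The numerator is Q*f truncated at degree 3: P0 = a_0 = 432/23; P1 = a_1 + q1*a_0 = -1000251/782; P2 = a_2 + q1*a_1 = 4253931/6256; P3 = a_3 + q1*a_2 = -309939453/6256.


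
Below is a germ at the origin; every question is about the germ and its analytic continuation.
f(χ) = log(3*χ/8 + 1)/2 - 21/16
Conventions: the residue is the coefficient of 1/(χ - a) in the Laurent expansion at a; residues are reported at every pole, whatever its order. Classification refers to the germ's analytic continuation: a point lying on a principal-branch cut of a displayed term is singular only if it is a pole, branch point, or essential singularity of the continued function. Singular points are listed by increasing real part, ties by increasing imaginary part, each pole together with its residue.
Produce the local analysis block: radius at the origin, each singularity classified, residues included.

Radius of convergence at 0: 8/3.
At -8/3: a logarithmic branch point.

Branch term (1/2)*log(1 - χ/(-8/3)): its argument vanishes at χ = -8/3, a logarithmic branch point, modulus 8/3.
The radius of convergence is the smallest modulus among the singular points: 8/3.


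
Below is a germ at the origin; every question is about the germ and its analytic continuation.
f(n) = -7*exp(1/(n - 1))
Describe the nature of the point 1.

The point is an essential singularity.

The exponent 1/(n - (1)) has a pole at 1, so exp(1/(n - (1))) takes every nonzero value near it: an essential singularity (not a pole of any order).


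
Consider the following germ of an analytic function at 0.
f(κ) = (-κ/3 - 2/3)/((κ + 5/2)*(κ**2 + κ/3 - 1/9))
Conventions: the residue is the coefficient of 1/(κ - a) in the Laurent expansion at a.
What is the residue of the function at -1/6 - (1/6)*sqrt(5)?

The residue is -3/191 + (149/955)*sqrt(5).

The factor κ**2 + κ/3 - 1/9 splits as (κ - a)(κ - a') with a = -1/6 - (1/6)*sqrt(5), a' = -1/6 + (1/6)*sqrt(5). At the order-1 pole a set g(κ) = (κ - a)*f(κ) = [(-κ/3 - 2/3)/(κ + 5/2)] / (κ - a').
Simple pole: residue = g(a) at a = -1/6 - (1/6)*sqrt(5), which is -3/191 + (149/955)*sqrt(5).


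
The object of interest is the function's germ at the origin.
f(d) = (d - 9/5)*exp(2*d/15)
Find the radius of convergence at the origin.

The radius of convergence is infinite.

The factor exp(2*d/15) is entire and contributes no finite singular point.
The polynomial part has no poles.
No finite singular points: the Taylor series at 0 converges everywhere.


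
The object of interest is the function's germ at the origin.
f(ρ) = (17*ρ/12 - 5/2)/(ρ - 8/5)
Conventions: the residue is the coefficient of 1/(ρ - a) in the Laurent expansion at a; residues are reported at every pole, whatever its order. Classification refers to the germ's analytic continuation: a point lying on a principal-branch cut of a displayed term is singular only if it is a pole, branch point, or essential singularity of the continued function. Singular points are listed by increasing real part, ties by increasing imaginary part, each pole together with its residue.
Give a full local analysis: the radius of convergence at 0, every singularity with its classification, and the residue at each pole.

Radius of convergence at 0: 8/5.
At 8/5: a pole of order 1; residue -7/30.

Denominator factor (ρ - 8/5): pole of order 1 at 8/5, modulus 8/5.
The radius of convergence is the smallest modulus among the singular points: 8/5.
At the order-1 pole 8/5 set g(ρ) = (ρ - (8/5))*f(ρ) = 17*ρ/12 - 5/2.
Simple pole: residue = g(a) at a = 8/5, which is -7/30.


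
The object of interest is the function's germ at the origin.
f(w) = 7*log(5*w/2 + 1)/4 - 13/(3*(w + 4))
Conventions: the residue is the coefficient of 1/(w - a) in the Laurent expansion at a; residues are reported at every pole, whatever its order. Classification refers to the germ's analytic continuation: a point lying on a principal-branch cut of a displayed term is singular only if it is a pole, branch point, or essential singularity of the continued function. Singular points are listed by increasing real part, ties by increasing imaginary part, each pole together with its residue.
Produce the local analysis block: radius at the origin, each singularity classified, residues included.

Radius of convergence at 0: 2/5.
At -4: a pole of order 1; residue -13/3.
At -2/5: a logarithmic branch point.

Denominator factor (w + 4): pole of order 1 at -4, modulus 4.
Branch term (7/4)*log(1 - w/(-2/5)): its argument vanishes at w = -2/5, a logarithmic branch point, modulus 2/5.
The radius of convergence is the smallest modulus among the singular points: 2/5.
The branch term is analytic at -4 and contributes nothing to the residue; only the rational part matters.
At the order-1 pole -4 set g(w) = (w - (-4))*(rational part) = -13/3.
Simple pole: residue = g(a) at a = -4, which is -13/3.
List the singular points by increasing real part (a conjugate pair: the negative imaginary part first).


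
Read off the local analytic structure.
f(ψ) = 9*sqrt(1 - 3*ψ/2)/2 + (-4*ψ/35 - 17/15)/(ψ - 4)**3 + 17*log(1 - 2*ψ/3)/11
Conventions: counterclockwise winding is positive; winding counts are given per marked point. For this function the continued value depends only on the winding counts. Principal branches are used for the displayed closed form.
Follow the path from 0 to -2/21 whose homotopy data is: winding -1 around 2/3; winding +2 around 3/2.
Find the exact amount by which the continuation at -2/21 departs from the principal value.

Continued minus principal equals (-(18/7)*sqrt(14)) + ((68/11)*pi)*i.

The rational part is single-valued and drops out of the difference; each branch term changes only by its own monodromy.
(17/11)*log(1 - ψ/(3/2)): each positive loop around 3/2 adds 2*pi*i to the log, so winding +2 contributes (17/11)*(2)*2*pi*i = (68/11)*pi*i.
(9/2)*sqrt(1 - ψ/(2/3)): winding -1 is odd, the square root flips sign, contributing -2*(9/2)*sqrt(1 - (-2/21)/(2/3)) = -2*(9/2)*sqrt(8/7) = -(18/7)*sqrt(14).
Summing the contributions at ψ = -2/21 gives (-(18/7)*sqrt(14)) + ((68/11)*pi)*i.


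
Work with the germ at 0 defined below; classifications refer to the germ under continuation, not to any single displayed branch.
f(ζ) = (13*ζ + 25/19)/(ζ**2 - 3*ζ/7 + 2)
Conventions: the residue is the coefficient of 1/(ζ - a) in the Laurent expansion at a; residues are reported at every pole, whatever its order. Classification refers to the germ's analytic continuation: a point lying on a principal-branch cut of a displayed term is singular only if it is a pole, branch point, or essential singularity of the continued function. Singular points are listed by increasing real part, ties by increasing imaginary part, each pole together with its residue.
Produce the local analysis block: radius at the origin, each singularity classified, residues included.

Denominator factor (ζ**2 - 3*ζ/7 + 2): discriminant -383/49, complex-conjugate roots (3/14) + ((1/14)*sqrt(383))*i and (3/14) - ((1/14)*sqrt(383))*i; poles of order 1, moduli sqrt(2) and sqrt(2).
The radius of convergence is the smallest modulus among the singular points: sqrt(2).
The factor ζ**2 - 3*ζ/7 + 2 splits as (ζ - a)(ζ - a') with a = (3/14) - ((1/14)*sqrt(383))*i, a' = (3/14) + ((1/14)*sqrt(383))*i. At the order-1 pole a set g(ζ) = (ζ - a)*f(ζ) = [13*ζ + 25/19] / (ζ - a').
Simple pole: residue = g(a) at a = (3/14) - ((1/14)*sqrt(383))*i, which is (13/2) + ((1091/14554)*sqrt(383))*i.
The factor ζ**2 - 3*ζ/7 + 2 splits as (ζ - a)(ζ - a') with a = (3/14) + ((1/14)*sqrt(383))*i, a' = (3/14) - ((1/14)*sqrt(383))*i. At the order-1 pole a set g(ζ) = (ζ - a)*f(ζ) = [13*ζ + 25/19] / (ζ - a').
Simple pole: residue = g(a) at a = (3/14) + ((1/14)*sqrt(383))*i, which is (13/2) - ((1091/14554)*sqrt(383))*i.
List the singular points by increasing real part (a conjugate pair: the negative imaginary part first).

Radius of convergence at 0: sqrt(2).
At (3/14) - ((1/14)*sqrt(383))*i: a pole of order 1; residue (13/2) + ((1091/14554)*sqrt(383))*i.
At (3/14) + ((1/14)*sqrt(383))*i: a pole of order 1; residue (13/2) - ((1091/14554)*sqrt(383))*i.


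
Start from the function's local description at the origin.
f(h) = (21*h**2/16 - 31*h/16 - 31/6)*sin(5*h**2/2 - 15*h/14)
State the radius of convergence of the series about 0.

The factor sin(5*h**2/2 - 15*h/14) is entire and contributes no finite singular point.
The polynomial part has no poles.
No finite singular points: the Taylor series at 0 converges everywhere.

The radius of convergence is infinite.


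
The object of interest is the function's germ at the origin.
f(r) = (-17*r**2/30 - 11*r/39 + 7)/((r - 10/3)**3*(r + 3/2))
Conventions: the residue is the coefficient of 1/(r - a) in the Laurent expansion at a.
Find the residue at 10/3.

At the order-3 pole 10/3 set g(r) = (r - (10/3))^3*f(r) = (-17*r**2/30 - 11*r/39 + 7)/(r + 3/2).
Order-3 pole: residue = g''(a)/2; g''(10/3) = 172638/1585285, so the residue is 86319/1585285.

The residue is 86319/1585285.


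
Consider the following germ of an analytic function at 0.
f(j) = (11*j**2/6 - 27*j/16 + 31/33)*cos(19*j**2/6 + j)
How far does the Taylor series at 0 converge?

The radius of convergence is infinite.

The factor cos(19*j**2/6 + j) is entire and contributes no finite singular point.
The polynomial part has no poles.
No finite singular points: the Taylor series at 0 converges everywhere.


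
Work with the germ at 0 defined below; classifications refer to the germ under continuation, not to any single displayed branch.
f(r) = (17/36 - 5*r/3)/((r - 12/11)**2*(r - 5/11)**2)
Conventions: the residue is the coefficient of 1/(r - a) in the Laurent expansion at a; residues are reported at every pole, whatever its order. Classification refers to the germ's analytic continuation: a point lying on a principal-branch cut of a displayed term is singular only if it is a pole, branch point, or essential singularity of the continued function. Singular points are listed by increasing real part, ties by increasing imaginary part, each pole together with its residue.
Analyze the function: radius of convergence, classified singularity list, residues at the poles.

Denominator factor (r - 12/11)^2: pole of order 2 at 12/11, modulus 12/11.
Denominator factor (r - 5/11)^2: pole of order 2 at 5/11, modulus 5/11.
The radius of convergence is the smallest modulus among the singular points: 5/11.
At the order-2 pole 5/11 set g(r) = (r - (5/11))^2*f(r) = (17/36 - 5*r/3)/(r - 12/11)**2.
Order-2 pole: residue = g'(a); g'(5/11) = -39083/6174, so the residue is -39083/6174.
At the order-2 pole 12/11 set g(r) = (r - (12/11))^2*f(r) = (17/36 - 5*r/3)/(r - 5/11)**2.
Order-2 pole: residue = g'(a); g'(12/11) = 39083/6174, so the residue is 39083/6174.
List the singular points by increasing real part (a conjugate pair: the negative imaginary part first).

Radius of convergence at 0: 5/11.
At 5/11: a pole of order 2; residue -39083/6174.
At 12/11: a pole of order 2; residue 39083/6174.


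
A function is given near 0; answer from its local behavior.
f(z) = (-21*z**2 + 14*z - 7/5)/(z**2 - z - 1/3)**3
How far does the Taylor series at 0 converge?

Denominator factor (z**2 - z - 1/3)^3: discriminant 7/3, real irrational roots 1/2 + (1/6)*sqrt(21) and 1/2 - (1/6)*sqrt(21); poles of order 3, moduli 1/2 + (1/6)*sqrt(21) and -1/2 + (1/6)*sqrt(21).
The radius of convergence is the smallest modulus among the singular points: -1/2 + (1/6)*sqrt(21).

The radius of convergence is -1/2 + (1/6)*sqrt(21).


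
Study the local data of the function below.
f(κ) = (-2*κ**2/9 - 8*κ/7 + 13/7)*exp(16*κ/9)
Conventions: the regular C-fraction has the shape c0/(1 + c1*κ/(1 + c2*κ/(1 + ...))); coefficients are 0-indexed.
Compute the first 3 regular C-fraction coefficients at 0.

The regular C-fraction coefficients are [13/7, -136/117, 6739/7956].

Taylor coefficients (expand at 0): a_0 = 13/7, a_1 = 136/63, a_2 = 386/567.
c0 = a_0 = 13/7. Peel one level at a time: if S = 1 + c*κ/S' with S'(0) = 1, then c is the κ-coefficient of S and S' = c*κ/(S - 1).
S_1 = c0/f = 1 + (-136/117)*κ + (13478/13689)*κ^2 + ...; c1 = -136/117.
S_2 = c1*κ/(S_1 - 1) = 1 + (6739/7956)*κ + ...; c2 = 6739/7956.


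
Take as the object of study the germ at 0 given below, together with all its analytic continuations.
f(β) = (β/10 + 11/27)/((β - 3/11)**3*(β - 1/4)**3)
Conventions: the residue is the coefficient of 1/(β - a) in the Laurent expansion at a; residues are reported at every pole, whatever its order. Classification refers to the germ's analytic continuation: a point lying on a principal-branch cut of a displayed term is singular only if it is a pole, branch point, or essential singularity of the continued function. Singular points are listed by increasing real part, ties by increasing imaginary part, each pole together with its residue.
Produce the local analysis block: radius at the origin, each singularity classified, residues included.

Radius of convergence at 0: 1/4.
At 1/4: a pole of order 3; residue -19304568448/45.
At 3/11: a pole of order 3; residue 19304568448/45.

Denominator factor (β - 3/11)^3: pole of order 3 at 3/11, modulus 3/11.
Denominator factor (β - 1/4)^3: pole of order 3 at 1/4, modulus 1/4.
The radius of convergence is the smallest modulus among the singular points: 1/4.
At the order-3 pole 1/4 set g(β) = (β - (1/4))^3*f(β) = (β/10 + 11/27)/(β - 3/11)**3.
Order-3 pole: residue = g''(a)/2; g''(1/4) = -38609136896/45, so the residue is -19304568448/45.
At the order-3 pole 3/11 set g(β) = (β - (3/11))^3*f(β) = (β/10 + 11/27)/(β - 1/4)**3.
Order-3 pole: residue = g''(a)/2; g''(3/11) = 38609136896/45, so the residue is 19304568448/45.
List the singular points by increasing real part (a conjugate pair: the negative imaginary part first).


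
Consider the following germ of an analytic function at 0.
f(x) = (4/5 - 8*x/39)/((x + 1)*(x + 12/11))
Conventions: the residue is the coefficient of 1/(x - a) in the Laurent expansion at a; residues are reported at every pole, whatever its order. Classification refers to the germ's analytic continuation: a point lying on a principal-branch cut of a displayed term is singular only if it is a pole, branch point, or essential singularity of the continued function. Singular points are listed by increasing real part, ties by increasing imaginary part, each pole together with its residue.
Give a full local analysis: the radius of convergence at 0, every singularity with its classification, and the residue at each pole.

Denominator factor (x + 12/11): pole of order 1 at -12/11, modulus 12/11.
Denominator factor (x + 1): pole of order 1 at -1, modulus 1.
The radius of convergence is the smallest modulus among the singular points: 1.
At the order-1 pole -12/11 set g(x) = (x - (-12/11))*f(x) = (4/5 - 8*x/39)/(x + 1).
Simple pole: residue = g(a) at a = -12/11, which is -732/65.
At the order-1 pole -1 set g(x) = (x - (-1))*f(x) = (4/5 - 8*x/39)/(x + 12/11).
Simple pole: residue = g(a) at a = -1, which is 2156/195.
List the singular points by increasing real part (a conjugate pair: the negative imaginary part first).

Radius of convergence at 0: 1.
At -12/11: a pole of order 1; residue -732/65.
At -1: a pole of order 1; residue 2156/195.


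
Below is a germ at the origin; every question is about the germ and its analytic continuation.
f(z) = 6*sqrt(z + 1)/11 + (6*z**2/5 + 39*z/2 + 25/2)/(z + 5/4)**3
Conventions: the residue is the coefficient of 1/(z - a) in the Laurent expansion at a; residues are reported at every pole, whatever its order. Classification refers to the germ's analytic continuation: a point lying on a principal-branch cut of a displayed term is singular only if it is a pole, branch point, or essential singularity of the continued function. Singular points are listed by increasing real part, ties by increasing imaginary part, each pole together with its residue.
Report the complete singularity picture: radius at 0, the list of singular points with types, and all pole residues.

Denominator factor (z + 5/4)^3: pole of order 3 at -5/4, modulus 5/4.
Branch term (6/11)*sqrt(1 - z/(-1)): its argument vanishes at z = -1, a square-root branch point, modulus 1.
The radius of convergence is the smallest modulus among the singular points: 1.
The branch term is analytic at -5/4 and contributes nothing to the residue; only the rational part matters.
At the order-3 pole -5/4 set g(z) = (z - (-5/4))^3*(rational part) = 6*z**2/5 + 39*z/2 + 25/2.
Order-3 pole: residue = g''(a)/2; g''(-5/4) = 12/5, so the residue is 6/5.
List the singular points by increasing real part (a conjugate pair: the negative imaginary part first).

Radius of convergence at 0: 1.
At -5/4: a pole of order 3; residue 6/5.
At -1: an algebraic (square-root) branch point.


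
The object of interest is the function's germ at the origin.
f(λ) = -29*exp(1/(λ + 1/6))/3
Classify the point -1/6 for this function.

The exponent 1/(λ - (-1/6)) has a pole at -1/6, so exp(1/(λ - (-1/6))) takes every nonzero value near it: an essential singularity (not a pole of any order).

The point is an essential singularity.


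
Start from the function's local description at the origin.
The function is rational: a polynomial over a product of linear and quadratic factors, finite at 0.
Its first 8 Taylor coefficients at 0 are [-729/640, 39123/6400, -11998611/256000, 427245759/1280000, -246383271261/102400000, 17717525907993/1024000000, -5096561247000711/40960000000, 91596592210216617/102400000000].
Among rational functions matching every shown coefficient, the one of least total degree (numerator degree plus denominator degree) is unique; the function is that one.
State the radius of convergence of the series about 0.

The radius of convergence is -3/2 + (1/6)*sqrt(97).

No rational of total degree below 6 reproduces all 8 coefficients; solving the [1/5] Pade equations on them gives f(j) = (13*j/10 + 3/16)/((j - 5/6)*(j**2 - 3*j - 4/9)**2), whose expansion matches every shown term.
Denominator factor (j - 5/6): pole of order 1 at 5/6, modulus 5/6.
Denominator factor (j**2 - 3*j - 4/9)^2: discriminant 97/9, real irrational roots 3/2 + (1/6)*sqrt(97) and 3/2 - (1/6)*sqrt(97); poles of order 2, moduli 3/2 + (1/6)*sqrt(97) and -3/2 + (1/6)*sqrt(97).
The radius of convergence is the smallest modulus among the singular points: -3/2 + (1/6)*sqrt(97).


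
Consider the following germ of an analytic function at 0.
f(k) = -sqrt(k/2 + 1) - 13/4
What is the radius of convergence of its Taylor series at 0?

Branch term (-1)*sqrt(1 - k/(-2)): its argument vanishes at k = -2, a square-root branch point, modulus 2.
The radius of convergence is the smallest modulus among the singular points: 2.

The radius of convergence is 2.


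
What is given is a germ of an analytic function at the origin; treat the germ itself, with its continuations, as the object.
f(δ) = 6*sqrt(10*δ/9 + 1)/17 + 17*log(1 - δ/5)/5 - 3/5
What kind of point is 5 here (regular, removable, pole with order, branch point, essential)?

The point is a logarithmic branch point.

The term (17/5)*log(1 - δ/(5)) has argument 1 - 5/(5) = 0 at 5: a logarithmic (infinitely-sheeted) branch point; the remaining terms are analytic or single-valued there.


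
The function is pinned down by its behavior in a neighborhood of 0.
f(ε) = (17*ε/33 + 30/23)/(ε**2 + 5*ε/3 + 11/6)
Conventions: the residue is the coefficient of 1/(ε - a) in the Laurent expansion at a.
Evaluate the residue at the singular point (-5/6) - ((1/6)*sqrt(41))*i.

The factor ε**2 + 5*ε/3 + 11/6 splits as (ε - a)(ε - a') with a = (-5/6) - ((1/6)*sqrt(41))*i, a' = (-5/6) + ((1/6)*sqrt(41))*i. At the order-1 pole a set g(ε) = (ε - a)*f(ε) = [17*ε/33 + 30/23] / (ε - a').
Simple pole: residue = g(a) at a = (-5/6) - ((1/6)*sqrt(41))*i, which is (17/66) + ((3985/62238)*sqrt(41))*i.

The residue is (17/66) + ((3985/62238)*sqrt(41))*i.


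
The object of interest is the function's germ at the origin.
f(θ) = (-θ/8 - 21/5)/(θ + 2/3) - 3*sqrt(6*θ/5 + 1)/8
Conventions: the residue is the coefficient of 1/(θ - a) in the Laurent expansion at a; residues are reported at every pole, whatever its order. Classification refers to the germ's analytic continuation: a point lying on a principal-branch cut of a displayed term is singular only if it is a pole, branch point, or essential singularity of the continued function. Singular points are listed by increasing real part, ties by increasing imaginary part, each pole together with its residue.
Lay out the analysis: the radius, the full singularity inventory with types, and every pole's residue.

Radius of convergence at 0: 2/3.
At -5/6: an algebraic (square-root) branch point.
At -2/3: a pole of order 1; residue -247/60.

Denominator factor (θ + 2/3): pole of order 1 at -2/3, modulus 2/3.
Branch term (-3/8)*sqrt(1 - θ/(-5/6)): its argument vanishes at θ = -5/6, a square-root branch point, modulus 5/6.
The radius of convergence is the smallest modulus among the singular points: 2/3.
The branch term is analytic at -2/3 and contributes nothing to the residue; only the rational part matters.
At the order-1 pole -2/3 set g(θ) = (θ - (-2/3))*(rational part) = -θ/8 - 21/5.
Simple pole: residue = g(a) at a = -2/3, which is -247/60.
List the singular points by increasing real part (a conjugate pair: the negative imaginary part first).


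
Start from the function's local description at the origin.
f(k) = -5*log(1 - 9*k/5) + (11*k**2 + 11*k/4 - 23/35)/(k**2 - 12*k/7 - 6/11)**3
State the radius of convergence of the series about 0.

Denominator factor (k**2 - 12*k/7 - 6/11)^3: discriminant 2760/539, real irrational roots 6/7 + (1/77)*sqrt(7590) and 6/7 - (1/77)*sqrt(7590); poles of order 3, moduli 6/7 + (1/77)*sqrt(7590) and -6/7 + (1/77)*sqrt(7590).
Branch term (-5)*log(1 - k/(5/9)): its argument vanishes at k = 5/9, a logarithmic branch point, modulus 5/9.
The radius of convergence is the smallest modulus among the singular points: -6/7 + (1/77)*sqrt(7590).

The radius of convergence is -6/7 + (1/77)*sqrt(7590).


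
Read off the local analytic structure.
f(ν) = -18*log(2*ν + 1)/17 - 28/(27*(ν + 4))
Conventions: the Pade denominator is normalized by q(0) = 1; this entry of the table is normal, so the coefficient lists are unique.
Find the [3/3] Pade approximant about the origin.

The Pade approximant has numerator coefficients [-7/27, -516959986/182673279, -4267589737/913366395, -51928377/33828385]; denominator coefficients [1, 4771845/1591924, 9523341/3979810, 1573003/3979810].

Taylor coefficients needed (expand at 0): a_0 = -7/27, a_1 = -3769/1836, a_2 = 15433/7344, a_3 = -82825/29376, a_4 = 497545/117504, a_5 = -15924653/2350080, a_6 = 21233545/1880064.
Write the denominator as Q(ν) = 1 + q1*ν + q2*ν^2 + q3*ν^3. Requiring Q*f - P = O(ν^7) with deg P <= 3 kills the coefficients of ν^4..ν^6 in Q*f:
  ν^4: a_4 + q1*a_3 + q2*a_2 + q3*a_1 = 0, i.e. 497545/117504 + (-82825/29376)*q1 + (15433/7344)*q2 + (-3769/1836)*q3 = 0.
  ν^5: a_5 + q1*a_4 + q2*a_3 + q3*a_2 = 0, i.e. -15924653/2350080 + (497545/117504)*q1 + (-82825/29376)*q2 + (15433/7344)*q3 = 0.
  ν^6: a_6 + q1*a_5 + q2*a_4 + q3*a_3 = 0, i.e. 21233545/1880064 + (-15924653/2350080)*q1 + (497545/117504)*q2 + (-82825/29376)*q3 = 0.
Solving this linear system: q1 = 4771845/1591924, q2 = 9523341/3979810, q3 = 1573003/3979810.
The numerator is Q*f truncated at degree 3: P0 = a_0 = -7/27; P1 = a_1 + q1*a_0 = -516959986/182673279; P2 = a_2 + q1*a_1 + q2*a_0 = -4267589737/913366395; P3 = a_3 + q1*a_2 + q2*a_1 + q3*a_0 = -51928377/33828385.


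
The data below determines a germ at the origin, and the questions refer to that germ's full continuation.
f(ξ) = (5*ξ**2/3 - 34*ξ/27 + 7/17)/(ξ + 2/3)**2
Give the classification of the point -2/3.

The denominator factor ξ + 2/3 vanishes at -2/3 and appears to the power 2; the numerator there equals 2743/1377, nonzero, and no other factor vanishes.
Hence a pole whose order is the multiplicity, 2.

The point is a pole of order 2.


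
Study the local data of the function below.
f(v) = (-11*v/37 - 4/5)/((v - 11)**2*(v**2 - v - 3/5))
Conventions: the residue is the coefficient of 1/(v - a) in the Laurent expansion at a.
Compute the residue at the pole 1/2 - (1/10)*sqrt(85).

The residue is -24490/11070733 + (102399/188202461)*sqrt(85).

The factor v**2 - v - 3/5 splits as (v - a)(v - a') with a = 1/2 - (1/10)*sqrt(85), a' = 1/2 + (1/10)*sqrt(85). At the order-1 pole a set g(v) = (v - a)*f(v) = [(-11*v/37 - 4/5)/(v - 11)**2] / (v - a').
Simple pole: residue = g(a) at a = 1/2 - (1/10)*sqrt(85), which is -24490/11070733 + (102399/188202461)*sqrt(85).


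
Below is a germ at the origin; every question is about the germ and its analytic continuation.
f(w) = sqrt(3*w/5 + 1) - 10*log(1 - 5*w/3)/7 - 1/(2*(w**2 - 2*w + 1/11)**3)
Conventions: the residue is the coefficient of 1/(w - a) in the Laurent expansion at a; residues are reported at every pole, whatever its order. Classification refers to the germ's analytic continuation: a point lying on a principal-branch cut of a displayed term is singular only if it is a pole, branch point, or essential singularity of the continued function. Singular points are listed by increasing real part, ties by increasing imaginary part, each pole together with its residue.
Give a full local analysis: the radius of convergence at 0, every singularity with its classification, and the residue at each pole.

Denominator factor (w**2 - 2*w + 1/11)^3: discriminant 40/11, real irrational roots 1 + (1/11)*sqrt(110) and 1 - (1/11)*sqrt(110); poles of order 3, moduli 1 + (1/11)*sqrt(110) and 1 - (1/11)*sqrt(110).
Branch term (1)*sqrt(1 - w/(-5/3)): its argument vanishes at w = -5/3, a square-root branch point, modulus 5/3.
Branch term (-10/7)*log(1 - w/(3/5)): its argument vanishes at w = 3/5, a logarithmic branch point, modulus 3/5.
The radius of convergence is the smallest modulus among the singular points: 1 - (1/11)*sqrt(110).
The branch terms are analytic at 1 - (1/11)*sqrt(110) and contribute nothing to the residue; only the rational part matters.
The factor w**2 - 2*w + 1/11 splits as (w - a)(w - a') with a = 1 - (1/11)*sqrt(110), a' = 1 + (1/11)*sqrt(110). At the order-3 pole a set g(w) = (w - a)^3*(rational part) = [-1/2] / (w - a')^3.
Order-3 pole: residue = g''(a)/2; g''(1 - (1/11)*sqrt(110)) = (363/16000)*sqrt(110), so the residue is (363/32000)*sqrt(110).
The branch terms are analytic at 1 + (1/11)*sqrt(110) and contribute nothing to the residue; only the rational part matters.
The factor w**2 - 2*w + 1/11 splits as (w - a)(w - a') with a = 1 + (1/11)*sqrt(110), a' = 1 - (1/11)*sqrt(110). At the order-3 pole a set g(w) = (w - a)^3*(rational part) = [-1/2] / (w - a')^3.
Order-3 pole: residue = g''(a)/2; g''(1 + (1/11)*sqrt(110)) = -(363/16000)*sqrt(110), so the residue is -(363/32000)*sqrt(110).
List the singular points by increasing real part (a conjugate pair: the negative imaginary part first).

Radius of convergence at 0: 1 - (1/11)*sqrt(110).
At -5/3: an algebraic (square-root) branch point.
At 1 - (1/11)*sqrt(110): a pole of order 3; residue (363/32000)*sqrt(110).
At 3/5: a logarithmic branch point.
At 1 + (1/11)*sqrt(110): a pole of order 3; residue -(363/32000)*sqrt(110).


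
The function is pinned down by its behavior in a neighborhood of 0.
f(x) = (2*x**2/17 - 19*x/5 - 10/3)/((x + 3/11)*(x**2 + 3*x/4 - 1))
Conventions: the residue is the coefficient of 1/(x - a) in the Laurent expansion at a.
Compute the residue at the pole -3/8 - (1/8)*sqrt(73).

The factor x**2 + 3*x/4 - 1 splits as (x - a)(x - a') with a = -3/8 - (1/8)*sqrt(73), a' = -3/8 + (1/8)*sqrt(73). At the order-1 pole a set g(x) = (x - a)*f(x) = [(2*x**2/17 - 19*x/5 - 10/3)/(x + 3/11)] / (x - a').
Simple pole: residue = g(a) at a = -3/8 - (1/8)*sqrt(73), which is -133001/139485 + (44671/199655)*sqrt(73).

The residue is -133001/139485 + (44671/199655)*sqrt(73).


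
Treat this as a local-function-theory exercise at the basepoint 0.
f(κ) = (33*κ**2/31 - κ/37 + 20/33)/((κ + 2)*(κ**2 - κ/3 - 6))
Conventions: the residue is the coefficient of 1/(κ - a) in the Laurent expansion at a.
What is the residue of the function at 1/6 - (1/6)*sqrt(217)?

The residue is 119941/50468 + (1509601/10951556)*sqrt(217).

The factor κ**2 - κ/3 - 6 splits as (κ - a)(κ - a') with a = 1/6 - (1/6)*sqrt(217), a' = 1/6 + (1/6)*sqrt(217). At the order-1 pole a set g(κ) = (κ - a)*f(κ) = [(33*κ**2/31 - κ/37 + 20/33)/(κ + 2)] / (κ - a').
Simple pole: residue = g(a) at a = 1/6 - (1/6)*sqrt(217), which is 119941/50468 + (1509601/10951556)*sqrt(217).


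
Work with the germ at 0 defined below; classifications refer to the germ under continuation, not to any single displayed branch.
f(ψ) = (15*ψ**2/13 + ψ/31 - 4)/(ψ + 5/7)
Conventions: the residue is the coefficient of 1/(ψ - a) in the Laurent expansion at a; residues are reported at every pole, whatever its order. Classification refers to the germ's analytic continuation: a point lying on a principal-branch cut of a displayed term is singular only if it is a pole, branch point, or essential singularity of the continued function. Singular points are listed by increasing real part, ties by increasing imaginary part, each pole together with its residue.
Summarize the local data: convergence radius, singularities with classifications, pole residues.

Radius of convergence at 0: 5/7.
At -5/7: a pole of order 1; residue -67818/19747.

Denominator factor (ψ + 5/7): pole of order 1 at -5/7, modulus 5/7.
The radius of convergence is the smallest modulus among the singular points: 5/7.
At the order-1 pole -5/7 set g(ψ) = (ψ - (-5/7))*f(ψ) = 15*ψ**2/13 + ψ/31 - 4.
Simple pole: residue = g(a) at a = -5/7, which is -67818/19747.


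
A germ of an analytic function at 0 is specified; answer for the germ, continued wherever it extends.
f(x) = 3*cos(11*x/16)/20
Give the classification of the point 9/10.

The point is a regular point.

There is no denominator, hence no pole anywhere.
The factor cos(11*x/16) is entire.
So the germ continues analytically to 9/10.


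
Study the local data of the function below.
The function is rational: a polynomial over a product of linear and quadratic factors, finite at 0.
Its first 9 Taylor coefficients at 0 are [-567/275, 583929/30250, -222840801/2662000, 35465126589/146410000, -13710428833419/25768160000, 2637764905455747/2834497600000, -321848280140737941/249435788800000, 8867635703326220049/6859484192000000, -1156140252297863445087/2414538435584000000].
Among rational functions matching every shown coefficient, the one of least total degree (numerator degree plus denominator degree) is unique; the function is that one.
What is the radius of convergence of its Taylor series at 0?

The radius of convergence is (1/3)*sqrt(5).

No rational of total degree below 7 reproduces all 9 coefficients; solving the [2/5] Pade equations on them gives f(η) = (-16*η**2/15 + 11*η/5 - 7/12)/((η + 11/12)*(η**2 + 5*η/4 + 5/9)**2), whose expansion matches every shown term.
Denominator factor (η**2 + 5*η/4 + 5/9)^2: discriminant -95/144, complex-conjugate roots (-5/8) + ((1/24)*sqrt(95))*i and (-5/8) - ((1/24)*sqrt(95))*i; poles of order 2, moduli (1/3)*sqrt(5) and (1/3)*sqrt(5).
Denominator factor (η + 11/12): pole of order 1 at -11/12, modulus 11/12.
The radius of convergence is the smallest modulus among the singular points: (1/3)*sqrt(5).


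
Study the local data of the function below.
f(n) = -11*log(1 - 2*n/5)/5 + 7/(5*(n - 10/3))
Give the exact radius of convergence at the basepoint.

Denominator factor (n - 10/3): pole of order 1 at 10/3, modulus 10/3.
Branch term (-11/5)*log(1 - n/(5/2)): its argument vanishes at n = 5/2, a logarithmic branch point, modulus 5/2.
The radius of convergence is the smallest modulus among the singular points: 5/2.

The radius of convergence is 5/2.


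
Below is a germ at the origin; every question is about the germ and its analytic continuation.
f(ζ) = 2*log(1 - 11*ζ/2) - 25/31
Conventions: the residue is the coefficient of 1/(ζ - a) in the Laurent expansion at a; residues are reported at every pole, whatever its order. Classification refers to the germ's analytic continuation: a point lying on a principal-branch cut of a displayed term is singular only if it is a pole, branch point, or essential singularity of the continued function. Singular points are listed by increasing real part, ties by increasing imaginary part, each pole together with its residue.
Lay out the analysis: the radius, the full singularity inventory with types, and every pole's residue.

Radius of convergence at 0: 2/11.
At 2/11: a logarithmic branch point.

Branch term (2)*log(1 - ζ/(2/11)): its argument vanishes at ζ = 2/11, a logarithmic branch point, modulus 2/11.
The radius of convergence is the smallest modulus among the singular points: 2/11.


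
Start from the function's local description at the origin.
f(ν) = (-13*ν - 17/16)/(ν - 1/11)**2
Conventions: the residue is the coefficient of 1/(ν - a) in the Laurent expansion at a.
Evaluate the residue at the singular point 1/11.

The residue is -13.

At the order-2 pole 1/11 set g(ν) = (ν - (1/11))^2*f(ν) = -13*ν - 17/16.
Order-2 pole: residue = g'(a); g'(1/11) = -13, so the residue is -13.


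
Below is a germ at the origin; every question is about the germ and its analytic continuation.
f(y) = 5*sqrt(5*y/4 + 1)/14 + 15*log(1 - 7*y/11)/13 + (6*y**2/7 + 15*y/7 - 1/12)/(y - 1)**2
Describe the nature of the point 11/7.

The point is a logarithmic branch point.

The term (15/13)*log(1 - y/(11/7)) has argument 1 - 11/7/(11/7) = 0 at 11/7: a logarithmic (infinitely-sheeted) branch point; the remaining terms are analytic or single-valued there.


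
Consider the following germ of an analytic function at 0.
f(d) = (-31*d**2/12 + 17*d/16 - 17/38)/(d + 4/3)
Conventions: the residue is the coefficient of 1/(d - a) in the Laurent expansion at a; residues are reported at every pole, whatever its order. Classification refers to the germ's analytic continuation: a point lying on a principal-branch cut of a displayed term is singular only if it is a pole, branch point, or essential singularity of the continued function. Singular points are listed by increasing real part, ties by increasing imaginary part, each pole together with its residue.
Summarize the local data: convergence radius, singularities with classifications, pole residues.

Denominator factor (d + 4/3): pole of order 1 at -4/3, modulus 4/3.
The radius of convergence is the smallest modulus among the singular points: 4/3.
At the order-1 pole -4/3 set g(d) = (d - (-4/3))*f(d) = -31*d**2/12 + 17*d/16 - 17/38.
Simple pole: residue = g(a) at a = -4/3, which is -13249/2052.

Radius of convergence at 0: 4/3.
At -4/3: a pole of order 1; residue -13249/2052.


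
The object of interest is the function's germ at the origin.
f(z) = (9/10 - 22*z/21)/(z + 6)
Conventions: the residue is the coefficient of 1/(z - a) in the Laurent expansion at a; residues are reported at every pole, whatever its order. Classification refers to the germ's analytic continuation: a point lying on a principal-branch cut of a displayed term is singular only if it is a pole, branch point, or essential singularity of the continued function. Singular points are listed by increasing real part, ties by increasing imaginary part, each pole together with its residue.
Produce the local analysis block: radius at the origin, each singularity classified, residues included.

Radius of convergence at 0: 6.
At -6: a pole of order 1; residue 503/70.

Denominator factor (z + 6): pole of order 1 at -6, modulus 6.
The radius of convergence is the smallest modulus among the singular points: 6.
At the order-1 pole -6 set g(z) = (z - (-6))*f(z) = 9/10 - 22*z/21.
Simple pole: residue = g(a) at a = -6, which is 503/70.


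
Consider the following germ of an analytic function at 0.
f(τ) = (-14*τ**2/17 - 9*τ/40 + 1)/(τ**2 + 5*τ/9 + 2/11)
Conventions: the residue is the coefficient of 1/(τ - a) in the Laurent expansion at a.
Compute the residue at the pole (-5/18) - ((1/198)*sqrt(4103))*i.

The residue is (1423/12240) + ((262987/10044144)*sqrt(4103))*i.

The factor τ**2 + 5*τ/9 + 2/11 splits as (τ - a)(τ - a') with a = (-5/18) - ((1/198)*sqrt(4103))*i, a' = (-5/18) + ((1/198)*sqrt(4103))*i. At the order-1 pole a set g(τ) = (τ - a)*f(τ) = [-14*τ**2/17 - 9*τ/40 + 1] / (τ - a').
Simple pole: residue = g(a) at a = (-5/18) - ((1/198)*sqrt(4103))*i, which is (1423/12240) + ((262987/10044144)*sqrt(4103))*i.
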